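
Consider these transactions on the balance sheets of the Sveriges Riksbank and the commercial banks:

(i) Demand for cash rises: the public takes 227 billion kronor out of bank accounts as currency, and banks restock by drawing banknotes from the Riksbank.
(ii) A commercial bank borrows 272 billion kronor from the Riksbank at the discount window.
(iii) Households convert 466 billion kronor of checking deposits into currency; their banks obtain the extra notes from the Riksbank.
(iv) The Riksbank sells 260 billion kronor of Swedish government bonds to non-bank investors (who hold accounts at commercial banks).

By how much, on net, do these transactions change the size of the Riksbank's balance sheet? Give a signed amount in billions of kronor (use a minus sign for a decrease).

Riksbank balance sheet:
  Assets:      Securities −260B, Loans to banks +272B
  Liabilities: Bank reserves −681B, Currency in circulation +693B
Change in total Riksbank assets = +12 billion.

+12 billion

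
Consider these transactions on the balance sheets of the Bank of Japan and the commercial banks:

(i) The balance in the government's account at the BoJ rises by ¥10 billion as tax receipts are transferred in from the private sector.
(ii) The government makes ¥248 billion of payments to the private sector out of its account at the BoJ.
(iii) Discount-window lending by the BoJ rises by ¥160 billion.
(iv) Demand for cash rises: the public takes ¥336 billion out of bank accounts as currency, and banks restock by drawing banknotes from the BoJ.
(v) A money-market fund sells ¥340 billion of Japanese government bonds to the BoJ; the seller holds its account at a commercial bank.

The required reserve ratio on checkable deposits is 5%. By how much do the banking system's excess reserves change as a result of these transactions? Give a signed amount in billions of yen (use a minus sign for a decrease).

+¥389.9 billion

Government account inflow ¥10 billion: reserves −¥10B, deposits −¥10B.
Government spending ¥248 billion: reserves +¥248B, deposits +¥248B.
Discount-window loan ¥160 billion: reserves +¥160B, deposits 0.
Currency withdrawal ¥336 billion: reserves −¥336B, deposits −¥336B.
Asset purchase (from non-banks) ¥340 billion: reserves +¥340B, deposits +¥340B.
Totals: Δreserves = +¥402B, Δdeposits = +¥242B.
Δrequired reserves = 5% × +¥242B = +¥12.1B.
Δexcess reserves = Δreserves − Δrequired = +¥402B − (+¥12.1B) = +¥389.9 billion.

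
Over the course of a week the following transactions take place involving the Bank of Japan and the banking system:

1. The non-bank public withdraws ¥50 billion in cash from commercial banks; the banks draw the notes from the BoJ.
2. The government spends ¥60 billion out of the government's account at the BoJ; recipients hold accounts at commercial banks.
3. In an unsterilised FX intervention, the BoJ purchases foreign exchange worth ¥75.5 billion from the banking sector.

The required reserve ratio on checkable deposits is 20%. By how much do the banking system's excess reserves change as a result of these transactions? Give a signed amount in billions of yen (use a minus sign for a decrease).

+¥83.5 billion

Currency withdrawal ¥50 billion: reserves −¥50B, deposits −¥50B.
Government spending ¥60 billion: reserves +¥60B, deposits +¥60B.
FX purchase ¥75.5 billion: reserves +¥75.5B, deposits 0.
Totals: Δreserves = +¥85.5B, Δdeposits = +¥10B.
Δrequired reserves = 20% × +¥10B = +¥2B.
Δexcess reserves = Δreserves − Δrequired = +¥85.5B − (+¥2B) = +¥83.5 billion.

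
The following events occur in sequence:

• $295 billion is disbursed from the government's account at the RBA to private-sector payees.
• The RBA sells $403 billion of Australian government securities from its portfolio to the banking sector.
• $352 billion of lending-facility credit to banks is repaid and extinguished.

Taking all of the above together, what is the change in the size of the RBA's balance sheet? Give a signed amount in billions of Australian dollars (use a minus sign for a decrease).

Government spending $295 billion: only the composition of liabilities changes → 0.
OMO sale (to banks) $403 billion: an RBA asset is shed → −$403B.
Discount-window repayment $352 billion: an RBA asset is shed → −$352B.
Net: 0 − 403 − 352 = -$755 billion.

-$755 billion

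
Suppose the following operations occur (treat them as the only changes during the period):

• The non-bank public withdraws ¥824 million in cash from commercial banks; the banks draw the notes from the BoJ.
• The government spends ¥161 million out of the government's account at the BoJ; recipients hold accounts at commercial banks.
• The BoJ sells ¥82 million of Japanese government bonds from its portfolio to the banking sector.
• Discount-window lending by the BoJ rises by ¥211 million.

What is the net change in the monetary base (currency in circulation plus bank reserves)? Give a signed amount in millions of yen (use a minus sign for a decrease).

+¥290 million

Currency withdrawal ¥824 million: just a shift between currency and reserves — both are base money → 0.
Government spending ¥161 million: a non-base liability converts back to reserves → +¥161M.
OMO sale (to banks) ¥82 million: BoJ balance sheet contracts → −¥82M.
Discount-window loan ¥211 million: BoJ balance sheet expands → +¥211M.
Net: 0 + 161 − 82 + 211 = +¥290 million.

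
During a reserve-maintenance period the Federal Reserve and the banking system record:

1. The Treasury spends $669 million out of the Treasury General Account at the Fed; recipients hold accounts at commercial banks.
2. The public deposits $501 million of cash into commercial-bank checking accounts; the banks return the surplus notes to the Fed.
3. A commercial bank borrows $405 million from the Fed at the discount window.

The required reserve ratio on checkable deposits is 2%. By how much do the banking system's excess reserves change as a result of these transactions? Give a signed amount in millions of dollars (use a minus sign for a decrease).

Government spending $669 million: reserves +$669M, deposits +$669M.
Currency deposit $501 million: reserves +$501M, deposits +$501M.
Discount-window loan $405 million: reserves +$405M, deposits 0.
Totals: Δreserves = +$1575M, Δdeposits = +$1170M.
Δrequired reserves = 2% × +$1170M = +$23.4M.
Δexcess reserves = Δreserves − Δrequired = +$1575M − (+$23.4M) = +$1551.6 million.

+$1551.6 million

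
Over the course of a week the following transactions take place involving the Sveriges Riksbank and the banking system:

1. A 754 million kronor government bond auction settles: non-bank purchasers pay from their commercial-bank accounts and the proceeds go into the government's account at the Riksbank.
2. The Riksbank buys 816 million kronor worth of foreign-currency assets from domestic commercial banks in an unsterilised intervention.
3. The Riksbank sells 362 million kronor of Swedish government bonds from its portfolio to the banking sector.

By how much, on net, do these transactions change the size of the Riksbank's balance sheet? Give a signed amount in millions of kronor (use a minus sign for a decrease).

Government account inflow 754 million kronor: only the composition of liabilities changes → 0.
FX purchase 816 million kronor: a Riksbank asset is acquired → +816M.
OMO sale (to banks) 362 million kronor: a Riksbank asset is shed → −362M.
Net: 0 + 816 − 362 = +454 million.

+454 million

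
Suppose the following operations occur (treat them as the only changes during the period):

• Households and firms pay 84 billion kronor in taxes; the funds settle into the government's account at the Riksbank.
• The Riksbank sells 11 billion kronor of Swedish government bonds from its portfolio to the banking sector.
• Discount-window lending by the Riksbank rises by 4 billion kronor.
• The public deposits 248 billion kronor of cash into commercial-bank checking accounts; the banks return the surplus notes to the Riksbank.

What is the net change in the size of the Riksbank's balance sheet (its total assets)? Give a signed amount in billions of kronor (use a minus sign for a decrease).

-7 billion

Riksbank balance sheet:
  Assets:      Securities −11B, Loans to banks +4B
  Liabilities: Bank reserves +157B, Currency in circulation −248B, Government deposits +84B
Change in total Riksbank assets = -7 billion.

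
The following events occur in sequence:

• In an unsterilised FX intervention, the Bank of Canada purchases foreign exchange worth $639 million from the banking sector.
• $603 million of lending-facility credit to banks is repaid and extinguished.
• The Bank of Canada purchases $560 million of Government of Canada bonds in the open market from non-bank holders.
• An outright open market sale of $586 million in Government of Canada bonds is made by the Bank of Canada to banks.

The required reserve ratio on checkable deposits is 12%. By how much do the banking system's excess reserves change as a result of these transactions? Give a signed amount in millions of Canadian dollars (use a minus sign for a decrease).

-$57.2 million

FX purchase $639 million: reserves +$639M, deposits 0.
Discount-window repayment $603 million: reserves −$603M, deposits 0.
Asset purchase (from non-banks) $560 million: reserves +$560M, deposits +$560M.
OMO sale (to banks) $586 million: reserves −$586M, deposits 0.
Totals: Δreserves = +$10M, Δdeposits = +$560M.
Δrequired reserves = 12% × +$560M = +$67.2M.
Δexcess reserves = Δreserves − Δrequired = +$10M − (+$67.2M) = -$57.2 million.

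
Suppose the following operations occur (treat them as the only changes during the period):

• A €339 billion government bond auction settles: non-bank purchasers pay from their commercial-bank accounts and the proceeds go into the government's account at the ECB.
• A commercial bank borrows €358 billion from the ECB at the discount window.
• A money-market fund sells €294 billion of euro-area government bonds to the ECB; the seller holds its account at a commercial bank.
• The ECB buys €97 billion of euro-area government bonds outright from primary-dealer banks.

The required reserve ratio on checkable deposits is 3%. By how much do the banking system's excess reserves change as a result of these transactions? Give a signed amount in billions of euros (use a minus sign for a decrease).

+€411.35 billion

Government account inflow €339 billion: reserves −€339B, deposits −€339B.
Discount-window loan €358 billion: reserves +€358B, deposits 0.
Asset purchase (from non-banks) €294 billion: reserves +€294B, deposits +€294B.
OMO purchase (from banks) €97 billion: reserves +€97B, deposits 0.
Totals: Δreserves = +€410B, Δdeposits = −€45B.
Δrequired reserves = 3% × −€45B = −€1.35B.
Δexcess reserves = Δreserves − Δrequired = +€410B − (−€1.35B) = +€411.35 billion.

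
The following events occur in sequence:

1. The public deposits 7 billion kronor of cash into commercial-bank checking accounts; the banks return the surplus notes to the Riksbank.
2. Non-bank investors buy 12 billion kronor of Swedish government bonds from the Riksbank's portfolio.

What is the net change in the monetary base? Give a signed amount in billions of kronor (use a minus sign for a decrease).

Currency deposit 7 billion kronor: just a shift between currency and reserves — both are base money → 0.
Asset sale (to non-banks) 12 billion kronor: Riksbank balance sheet contracts → −12B.
Net: 0 − 12 = -12 billion.

-12 billion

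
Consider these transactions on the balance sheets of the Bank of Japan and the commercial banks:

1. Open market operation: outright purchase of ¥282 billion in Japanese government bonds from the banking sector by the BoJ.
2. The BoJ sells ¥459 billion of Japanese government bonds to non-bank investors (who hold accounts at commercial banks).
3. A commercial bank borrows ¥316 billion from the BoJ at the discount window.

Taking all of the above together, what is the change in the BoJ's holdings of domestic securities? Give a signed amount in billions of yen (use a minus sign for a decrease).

-¥177 billion

OMO purchase (from banks) ¥282 billion: securities added to the BoJ's portfolio → +¥282B.
Asset sale (to non-banks) ¥459 billion: securities removed from the BoJ's portfolio → −¥459B.
Discount-window loan ¥316 billion: the BoJ's securities portfolio is untouched → 0.
Net: 282 − 459 + 0 = -¥177 billion.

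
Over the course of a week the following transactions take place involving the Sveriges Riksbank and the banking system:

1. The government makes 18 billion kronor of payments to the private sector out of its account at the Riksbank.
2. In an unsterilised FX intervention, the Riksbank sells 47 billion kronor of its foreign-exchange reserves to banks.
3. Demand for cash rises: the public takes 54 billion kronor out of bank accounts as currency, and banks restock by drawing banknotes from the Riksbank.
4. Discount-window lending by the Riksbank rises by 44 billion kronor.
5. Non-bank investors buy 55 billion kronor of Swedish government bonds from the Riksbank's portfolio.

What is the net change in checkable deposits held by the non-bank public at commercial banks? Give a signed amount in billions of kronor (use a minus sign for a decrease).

Government spending 18 billion kronor: non-bank counterparties' bank balances rise → +18B.
FX sale 47 billion kronor: the counterparty is a bank, so public deposits are unchanged → 0.
Currency withdrawal 54 billion kronor: non-bank counterparties' bank balances fall → −54B.
Discount-window loan 44 billion kronor: the counterparty is a bank, so public deposits are unchanged → 0.
Asset sale (to non-banks) 55 billion kronor: non-bank counterparties' bank balances fall → −55B.
Net: 18 + 0 − 54 + 0 − 55 = -91 billion.

-91 billion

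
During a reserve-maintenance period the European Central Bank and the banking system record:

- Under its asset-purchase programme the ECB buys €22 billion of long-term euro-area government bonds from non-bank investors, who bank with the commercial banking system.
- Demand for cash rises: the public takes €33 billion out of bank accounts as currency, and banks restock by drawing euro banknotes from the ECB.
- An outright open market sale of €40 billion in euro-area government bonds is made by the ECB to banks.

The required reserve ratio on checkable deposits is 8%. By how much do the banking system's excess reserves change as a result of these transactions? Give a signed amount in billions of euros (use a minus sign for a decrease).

Asset purchase (from non-banks) €22 billion: reserves +€22B, deposits +€22B.
Currency withdrawal €33 billion: reserves −€33B, deposits −€33B.
OMO sale (to banks) €40 billion: reserves −€40B, deposits 0.
Totals: Δreserves = −€51B, Δdeposits = −€11B.
Δrequired reserves = 8% × −€11B = −€0.88B.
Δexcess reserves = Δreserves − Δrequired = −€51B − (−€0.88B) = -€50.12 billion.

-€50.12 billion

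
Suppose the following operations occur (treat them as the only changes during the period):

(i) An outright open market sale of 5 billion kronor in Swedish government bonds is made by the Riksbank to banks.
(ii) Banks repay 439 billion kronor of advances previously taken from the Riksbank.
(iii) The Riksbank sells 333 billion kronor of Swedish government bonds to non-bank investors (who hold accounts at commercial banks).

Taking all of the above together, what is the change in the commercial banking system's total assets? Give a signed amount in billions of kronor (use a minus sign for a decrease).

OMO sale (to banks) 5 billion kronor: just an asset swap on bank balance sheets → 0.
Discount-window repayment 439 billion kronor: bank balance sheets shrink → −439B.
Asset sale (to non-banks) 333 billion kronor: bank balance sheets shrink → −333B.
Net: 0 − 439 − 333 = -772 billion.

-772 billion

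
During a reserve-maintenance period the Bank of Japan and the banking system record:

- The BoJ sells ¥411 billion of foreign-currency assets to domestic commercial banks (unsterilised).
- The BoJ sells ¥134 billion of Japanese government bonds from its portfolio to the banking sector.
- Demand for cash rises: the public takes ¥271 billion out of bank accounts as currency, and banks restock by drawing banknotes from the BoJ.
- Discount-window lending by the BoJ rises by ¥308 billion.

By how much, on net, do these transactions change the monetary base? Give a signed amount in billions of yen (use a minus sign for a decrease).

-¥237 billion

FX sale ¥411 billion: BoJ balance sheet contracts → −¥411B.
OMO sale (to banks) ¥134 billion: BoJ balance sheet contracts → −¥134B.
Currency withdrawal ¥271 billion: just a shift between currency and reserves — both are base money → 0.
Discount-window loan ¥308 billion: BoJ balance sheet expands → +¥308B.
Net: −411 − 134 + 0 + 308 = -¥237 billion.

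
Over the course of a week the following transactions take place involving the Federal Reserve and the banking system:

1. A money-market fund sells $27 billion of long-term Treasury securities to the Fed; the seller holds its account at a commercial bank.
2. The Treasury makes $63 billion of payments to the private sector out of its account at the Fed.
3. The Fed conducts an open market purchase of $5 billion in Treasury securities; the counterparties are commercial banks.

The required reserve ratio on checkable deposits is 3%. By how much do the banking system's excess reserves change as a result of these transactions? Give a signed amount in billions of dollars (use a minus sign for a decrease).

+$92.3 billion

Asset purchase (from non-banks) $27 billion: reserves +$27B, deposits +$27B.
Government spending $63 billion: reserves +$63B, deposits +$63B.
OMO purchase (from banks) $5 billion: reserves +$5B, deposits 0.
Totals: Δreserves = +$95B, Δdeposits = +$90B.
Δrequired reserves = 3% × +$90B = +$2.7B.
Δexcess reserves = Δreserves − Δrequired = +$95B − (+$2.7B) = +$92.3 billion.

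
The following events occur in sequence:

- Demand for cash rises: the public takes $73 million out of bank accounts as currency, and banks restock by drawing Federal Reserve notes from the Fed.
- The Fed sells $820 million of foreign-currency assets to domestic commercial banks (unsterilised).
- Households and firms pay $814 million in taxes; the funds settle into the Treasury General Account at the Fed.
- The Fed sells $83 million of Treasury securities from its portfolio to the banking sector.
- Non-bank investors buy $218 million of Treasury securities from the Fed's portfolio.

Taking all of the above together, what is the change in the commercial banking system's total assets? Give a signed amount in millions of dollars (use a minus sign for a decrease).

-$1105 million

Fed balance sheet:
  Assets:      Securities −$301M, Foreign assets −$820M
  Liabilities: Bank reserves −$2008M, Currency in circulation +$73M, Government deposits +$814M
Commercial banking system:
  Assets:      Reserves at CB −$2008M, Securities +$83M, Foreign assets +$820M
  Liabilities: Checkable deposits −$1105M
Change in total bank assets = -$1105 million.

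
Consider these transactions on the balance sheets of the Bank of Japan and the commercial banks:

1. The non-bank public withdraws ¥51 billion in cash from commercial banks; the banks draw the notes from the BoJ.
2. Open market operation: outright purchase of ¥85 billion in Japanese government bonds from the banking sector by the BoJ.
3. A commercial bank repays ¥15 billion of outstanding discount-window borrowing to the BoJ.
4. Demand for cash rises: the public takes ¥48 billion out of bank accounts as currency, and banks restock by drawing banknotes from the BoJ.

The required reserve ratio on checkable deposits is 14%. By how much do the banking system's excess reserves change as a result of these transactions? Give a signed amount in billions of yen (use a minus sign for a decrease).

Currency withdrawal ¥51 billion: reserves −¥51B, deposits −¥51B.
OMO purchase (from banks) ¥85 billion: reserves +¥85B, deposits 0.
Discount-window repayment ¥15 billion: reserves −¥15B, deposits 0.
Currency withdrawal ¥48 billion: reserves −¥48B, deposits −¥48B.
Totals: Δreserves = −¥29B, Δdeposits = −¥99B.
Δrequired reserves = 14% × −¥99B = −¥13.86B.
Δexcess reserves = Δreserves − Δrequired = −¥29B − (−¥13.86B) = -¥15.14 billion.

-¥15.14 billion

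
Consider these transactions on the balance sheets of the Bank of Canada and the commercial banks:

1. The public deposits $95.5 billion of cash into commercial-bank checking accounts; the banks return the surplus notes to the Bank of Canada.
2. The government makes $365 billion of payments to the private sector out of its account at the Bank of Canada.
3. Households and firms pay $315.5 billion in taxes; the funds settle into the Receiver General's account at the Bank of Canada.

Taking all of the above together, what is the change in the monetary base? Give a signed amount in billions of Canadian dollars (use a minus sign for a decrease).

Bank of Canada balance sheet:
  Assets:      no change
  Liabilities: Bank reserves +$145B, Currency in circulation −$95.5B, Government deposits −$49.5B
Commercial banking system:
  Assets:      Reserves at CB +$145B
  Liabilities: Checkable deposits +$145B
Monetary base = currency + reserves: −$95.5B + (+$145B) = +$49.5 billion.

+$49.5 billion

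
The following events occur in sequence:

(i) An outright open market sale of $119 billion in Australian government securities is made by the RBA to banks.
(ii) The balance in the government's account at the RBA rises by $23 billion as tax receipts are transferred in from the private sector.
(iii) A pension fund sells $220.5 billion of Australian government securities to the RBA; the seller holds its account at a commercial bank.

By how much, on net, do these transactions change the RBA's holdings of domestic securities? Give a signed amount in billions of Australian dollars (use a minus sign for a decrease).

OMO sale (to banks) $119 billion: securities removed from the RBA's portfolio → −$119B.
Government account inflow $23 billion: the RBA's securities portfolio is untouched → 0.
Asset purchase (from non-banks) $220.5 billion: securities added to the RBA's portfolio → +$220.5B.
Net: −119 + 0 + 220.5 = +$101.5 billion.

+$101.5 billion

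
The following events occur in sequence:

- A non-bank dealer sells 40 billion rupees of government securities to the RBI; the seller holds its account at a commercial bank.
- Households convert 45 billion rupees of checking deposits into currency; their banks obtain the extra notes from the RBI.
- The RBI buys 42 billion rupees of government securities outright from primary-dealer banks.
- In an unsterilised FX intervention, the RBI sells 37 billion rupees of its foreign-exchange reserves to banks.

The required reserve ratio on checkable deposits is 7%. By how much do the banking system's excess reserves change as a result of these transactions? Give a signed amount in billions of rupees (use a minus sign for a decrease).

+0.35 billion

Asset purchase (from non-banks) 40 billion rupees: reserves +40B, deposits +40B.
Currency withdrawal 45 billion rupees: reserves −45B, deposits −45B.
OMO purchase (from banks) 42 billion rupees: reserves +42B, deposits 0.
FX sale 37 billion rupees: reserves −37B, deposits 0.
Totals: Δreserves = 0, Δdeposits = −5B.
Δrequired reserves = 7% × −5B = −0.35B.
Δexcess reserves = Δreserves − Δrequired = 0 − (−0.35B) = +0.35 billion.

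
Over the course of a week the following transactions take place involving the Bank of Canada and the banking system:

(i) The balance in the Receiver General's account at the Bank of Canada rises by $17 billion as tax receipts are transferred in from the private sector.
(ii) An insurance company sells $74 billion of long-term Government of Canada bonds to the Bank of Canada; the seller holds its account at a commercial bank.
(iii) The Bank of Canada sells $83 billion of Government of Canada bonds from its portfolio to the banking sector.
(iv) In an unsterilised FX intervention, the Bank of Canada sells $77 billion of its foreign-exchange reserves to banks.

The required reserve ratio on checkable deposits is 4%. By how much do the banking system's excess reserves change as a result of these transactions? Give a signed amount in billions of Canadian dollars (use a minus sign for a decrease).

-$105.28 billion

Government account inflow $17 billion: reserves −$17B, deposits −$17B.
Asset purchase (from non-banks) $74 billion: reserves +$74B, deposits +$74B.
OMO sale (to banks) $83 billion: reserves −$83B, deposits 0.
FX sale $77 billion: reserves −$77B, deposits 0.
Totals: Δreserves = −$103B, Δdeposits = +$57B.
Δrequired reserves = 4% × +$57B = +$2.28B.
Δexcess reserves = Δreserves − Δrequired = −$103B − (+$2.28B) = -$105.28 billion.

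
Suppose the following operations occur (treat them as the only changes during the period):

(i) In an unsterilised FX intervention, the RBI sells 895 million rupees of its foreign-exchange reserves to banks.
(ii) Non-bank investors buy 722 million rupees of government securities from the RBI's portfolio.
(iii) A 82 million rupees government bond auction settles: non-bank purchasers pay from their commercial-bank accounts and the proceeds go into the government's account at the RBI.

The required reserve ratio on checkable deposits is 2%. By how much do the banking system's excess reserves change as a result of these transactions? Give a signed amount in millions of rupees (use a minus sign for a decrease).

-1682.92 million

FX sale 895 million rupees: reserves −895M, deposits 0.
Asset sale (to non-banks) 722 million rupees: reserves −722M, deposits −722M.
Government account inflow 82 million rupees: reserves −82M, deposits −82M.
Totals: Δreserves = −1699M, Δdeposits = −804M.
Δrequired reserves = 2% × −804M = −16.08M.
Δexcess reserves = Δreserves − Δrequired = −1699M − (−16.08M) = -1682.92 million.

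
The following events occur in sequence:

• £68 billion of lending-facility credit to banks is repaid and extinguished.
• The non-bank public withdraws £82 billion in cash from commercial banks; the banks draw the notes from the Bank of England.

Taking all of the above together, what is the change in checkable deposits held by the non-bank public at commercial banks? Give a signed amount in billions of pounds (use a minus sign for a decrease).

Bank of England balance sheet:
  Assets:      Loans to banks −£68B
  Liabilities: Bank reserves −£150B, Currency in circulation +£82B
Commercial banking system:
  Assets:      Reserves at CB −£150B
  Liabilities: Checkable deposits −£82B, Borrowings from CB −£68B
So the change in checkable deposits held by the non-bank public at commercial banks is -£82 billion.

-£82 billion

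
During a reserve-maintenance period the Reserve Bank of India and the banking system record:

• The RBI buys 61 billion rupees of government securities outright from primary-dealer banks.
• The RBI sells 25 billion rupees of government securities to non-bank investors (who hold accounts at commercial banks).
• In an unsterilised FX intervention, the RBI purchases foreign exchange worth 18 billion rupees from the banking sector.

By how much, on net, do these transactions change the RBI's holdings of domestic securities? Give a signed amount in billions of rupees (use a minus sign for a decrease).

+36 billion

RBI balance sheet:
  Assets:      Securities +36B, Foreign assets +18B
  Liabilities: Bank reserves +54B
Commercial banking system:
  Assets:      Reserves at CB +54B, Securities −61B, Foreign assets −18B
  Liabilities: Checkable deposits −25B
So the change in the RBI's holdings of domestic securities is +36 billion.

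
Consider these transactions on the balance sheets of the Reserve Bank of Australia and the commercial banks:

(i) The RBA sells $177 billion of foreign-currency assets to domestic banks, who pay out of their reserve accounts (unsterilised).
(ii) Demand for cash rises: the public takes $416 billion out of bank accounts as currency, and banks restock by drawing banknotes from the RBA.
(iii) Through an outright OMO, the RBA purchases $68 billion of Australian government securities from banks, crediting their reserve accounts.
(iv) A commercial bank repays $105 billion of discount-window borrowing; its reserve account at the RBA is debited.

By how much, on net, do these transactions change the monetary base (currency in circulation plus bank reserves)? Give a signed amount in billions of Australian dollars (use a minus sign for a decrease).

RBA balance sheet:
  Assets:      Securities +$68B, Loans to banks −$105B, Foreign assets −$177B
  Liabilities: Bank reserves −$630B, Currency in circulation +$416B
Monetary base = currency + reserves: +$416B + (−$630B) = -$214 billion.

-$214 billion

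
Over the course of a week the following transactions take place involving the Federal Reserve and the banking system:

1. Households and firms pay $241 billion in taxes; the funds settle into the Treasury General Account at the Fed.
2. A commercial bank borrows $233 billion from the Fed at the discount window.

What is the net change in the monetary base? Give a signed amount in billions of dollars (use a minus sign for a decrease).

Fed balance sheet:
  Assets:      Loans to banks +$233B
  Liabilities: Bank reserves −$8B, Government deposits +$241B
Monetary base = currency + reserves: 0 + (−$8B) = -$8 billion.

-$8 billion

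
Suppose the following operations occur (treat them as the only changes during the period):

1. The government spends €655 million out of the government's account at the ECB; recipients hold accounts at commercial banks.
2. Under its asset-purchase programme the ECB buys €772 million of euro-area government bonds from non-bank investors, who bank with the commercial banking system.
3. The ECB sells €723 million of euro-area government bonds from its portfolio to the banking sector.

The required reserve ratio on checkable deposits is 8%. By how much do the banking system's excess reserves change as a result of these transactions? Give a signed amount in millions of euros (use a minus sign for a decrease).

+€589.84 million

Government spending €655 million: reserves +€655M, deposits +€655M.
Asset purchase (from non-banks) €772 million: reserves +€772M, deposits +€772M.
OMO sale (to banks) €723 million: reserves −€723M, deposits 0.
Totals: Δreserves = +€704M, Δdeposits = +€1427M.
Δrequired reserves = 8% × +€1427M = +€114.16M.
Δexcess reserves = Δreserves − Δrequired = +€704M − (+€114.16M) = +€589.84 million.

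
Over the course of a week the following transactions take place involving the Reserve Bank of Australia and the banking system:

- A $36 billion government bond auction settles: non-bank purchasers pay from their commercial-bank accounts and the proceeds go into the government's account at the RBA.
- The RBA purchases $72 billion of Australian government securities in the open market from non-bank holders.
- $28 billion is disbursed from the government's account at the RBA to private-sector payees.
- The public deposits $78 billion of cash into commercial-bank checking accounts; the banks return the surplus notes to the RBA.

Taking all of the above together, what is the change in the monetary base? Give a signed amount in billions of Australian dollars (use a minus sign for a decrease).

RBA balance sheet:
  Assets:      Securities +$72B
  Liabilities: Bank reserves +$142B, Currency in circulation −$78B, Government deposits +$8B
Monetary base = currency + reserves: −$78B + (+$142B) = +$64 billion.

+$64 billion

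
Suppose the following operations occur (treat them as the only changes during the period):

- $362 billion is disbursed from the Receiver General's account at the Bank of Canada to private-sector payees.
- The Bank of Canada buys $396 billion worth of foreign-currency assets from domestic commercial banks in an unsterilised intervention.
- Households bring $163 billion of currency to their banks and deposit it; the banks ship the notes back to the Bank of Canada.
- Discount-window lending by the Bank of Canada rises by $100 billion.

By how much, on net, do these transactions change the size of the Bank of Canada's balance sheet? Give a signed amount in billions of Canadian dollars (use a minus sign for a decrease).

Government spending $362 billion: only the composition of liabilities changes → 0.
FX purchase $396 billion: a Bank of Canada asset is acquired → +$396B.
Currency deposit $163 billion: only the composition of liabilities changes → 0.
Discount-window loan $100 billion: a Bank of Canada asset is acquired → +$100B.
Net: 0 + 396 + 0 + 100 = +$496 billion.

+$496 billion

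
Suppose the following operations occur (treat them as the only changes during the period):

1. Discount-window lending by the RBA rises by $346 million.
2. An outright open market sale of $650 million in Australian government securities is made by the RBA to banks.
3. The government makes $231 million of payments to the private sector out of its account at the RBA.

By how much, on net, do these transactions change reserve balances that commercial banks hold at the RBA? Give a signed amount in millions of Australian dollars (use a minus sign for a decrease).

-$73 million

Discount-window loan $346 million: the loan is credited to the bank's reserve account → +$346M.
OMO sale (to banks) $650 million: the buying banks pay out of their reserve balances → −$650M.
Government spending $231 million: government payments flow into bank reserve accounts → +$231M.
Net: 346 − 650 + 231 = -$73 million.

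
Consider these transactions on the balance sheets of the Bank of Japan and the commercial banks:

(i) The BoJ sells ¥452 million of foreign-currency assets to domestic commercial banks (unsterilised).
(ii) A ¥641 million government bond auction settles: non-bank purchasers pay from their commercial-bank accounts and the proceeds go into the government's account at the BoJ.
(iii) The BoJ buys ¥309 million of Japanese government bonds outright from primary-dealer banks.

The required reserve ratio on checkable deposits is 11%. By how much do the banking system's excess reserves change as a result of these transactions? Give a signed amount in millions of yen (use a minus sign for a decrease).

-¥713.49 million

FX sale ¥452 million: reserves −¥452M, deposits 0.
Government account inflow ¥641 million: reserves −¥641M, deposits −¥641M.
OMO purchase (from banks) ¥309 million: reserves +¥309M, deposits 0.
Totals: Δreserves = −¥784M, Δdeposits = −¥641M.
Δrequired reserves = 11% × −¥641M = −¥70.51M.
Δexcess reserves = Δreserves − Δrequired = −¥784M − (−¥70.51M) = -¥713.49 million.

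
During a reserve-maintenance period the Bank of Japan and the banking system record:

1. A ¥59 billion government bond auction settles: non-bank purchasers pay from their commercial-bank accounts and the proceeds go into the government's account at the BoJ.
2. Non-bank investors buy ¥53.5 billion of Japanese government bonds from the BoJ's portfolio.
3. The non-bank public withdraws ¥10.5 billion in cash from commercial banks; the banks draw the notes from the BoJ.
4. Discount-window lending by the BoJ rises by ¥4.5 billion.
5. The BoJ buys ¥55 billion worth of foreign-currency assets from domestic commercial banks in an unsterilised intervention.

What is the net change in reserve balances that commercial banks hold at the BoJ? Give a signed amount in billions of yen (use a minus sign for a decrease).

-¥63.5 billion

Government account inflow ¥59 billion: funds move from bank reserves into the government account → −¥59B.
Asset sale (to non-banks) ¥53.5 billion: the non-bank buyers' banks settle from reserves → −¥53.5B.
Currency withdrawal ¥10.5 billion: banks swap reserves for currency → −¥10.5B.
Discount-window loan ¥4.5 billion: the loan is credited to the bank's reserve account → +¥4.5B.
FX purchase ¥55 billion: the BoJ pays by crediting reserve accounts → +¥55B.
Net: −59 − 53.5 − 10.5 + 4.5 + 55 = -¥63.5 billion.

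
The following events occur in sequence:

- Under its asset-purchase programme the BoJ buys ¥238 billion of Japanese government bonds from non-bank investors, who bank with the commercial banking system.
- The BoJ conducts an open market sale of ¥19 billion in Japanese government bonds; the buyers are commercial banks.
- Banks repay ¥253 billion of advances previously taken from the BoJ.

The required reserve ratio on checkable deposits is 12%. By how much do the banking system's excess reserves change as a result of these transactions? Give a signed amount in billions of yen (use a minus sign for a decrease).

-¥62.56 billion

Asset purchase (from non-banks) ¥238 billion: reserves +¥238B, deposits +¥238B.
OMO sale (to banks) ¥19 billion: reserves −¥19B, deposits 0.
Discount-window repayment ¥253 billion: reserves −¥253B, deposits 0.
Totals: Δreserves = −¥34B, Δdeposits = +¥238B.
Δrequired reserves = 12% × +¥238B = +¥28.56B.
Δexcess reserves = Δreserves − Δrequired = −¥34B − (+¥28.56B) = -¥62.56 billion.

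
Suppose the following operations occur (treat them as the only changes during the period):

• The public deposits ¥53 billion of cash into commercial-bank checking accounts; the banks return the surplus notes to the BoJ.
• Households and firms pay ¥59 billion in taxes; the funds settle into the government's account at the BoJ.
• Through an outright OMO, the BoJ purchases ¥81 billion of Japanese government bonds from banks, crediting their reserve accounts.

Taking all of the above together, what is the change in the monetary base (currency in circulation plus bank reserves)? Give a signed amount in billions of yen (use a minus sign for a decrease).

+¥22 billion

Currency deposit ¥53 billion: just a shift between currency and reserves — both are base money → 0.
Government account inflow ¥59 billion: reserves shift to a non-base liability → −¥59B.
OMO purchase (from banks) ¥81 billion: BoJ balance sheet expands → +¥81B.
Net: 0 − 59 + 81 = +¥22 billion.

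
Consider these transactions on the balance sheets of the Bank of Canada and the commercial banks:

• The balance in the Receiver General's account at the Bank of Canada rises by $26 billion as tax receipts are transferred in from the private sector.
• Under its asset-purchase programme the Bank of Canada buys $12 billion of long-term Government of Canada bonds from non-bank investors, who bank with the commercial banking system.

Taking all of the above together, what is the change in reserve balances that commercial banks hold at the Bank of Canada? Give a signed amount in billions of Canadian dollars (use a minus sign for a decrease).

Bank of Canada balance sheet:
  Assets:      Securities +$12B
  Liabilities: Bank reserves −$14B, Government deposits +$26B
Commercial banking system:
  Assets:      Reserves at CB −$14B
  Liabilities: Checkable deposits −$14B
So the change in reserve balances that commercial banks hold at the Bank of Canada is -$14 billion.

-$14 billion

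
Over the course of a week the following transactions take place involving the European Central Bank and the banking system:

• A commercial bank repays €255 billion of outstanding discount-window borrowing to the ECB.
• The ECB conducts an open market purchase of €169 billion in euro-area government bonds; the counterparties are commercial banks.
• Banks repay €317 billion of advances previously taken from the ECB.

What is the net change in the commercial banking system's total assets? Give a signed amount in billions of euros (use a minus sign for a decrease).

Discount-window repayment €255 billion: bank balance sheets shrink → −€255B.
OMO purchase (from banks) €169 billion: just an asset swap on bank balance sheets → 0.
Discount-window repayment €317 billion: bank balance sheets shrink → −€317B.
Net: −255 + 0 − 317 = -€572 billion.

-€572 billion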